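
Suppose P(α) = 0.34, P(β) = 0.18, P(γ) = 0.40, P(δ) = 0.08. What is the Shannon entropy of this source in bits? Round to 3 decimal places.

H = −Σ pᵢ log₂ pᵢ.
−0.34·log₂(0.34) = 0.5292
−0.18·log₂(0.18) = 0.4453
−0.40·log₂(0.40) = 0.5288
−0.08·log₂(0.08) = 0.2915
Sum ≈ 1.7948 → 1.795 bits.

1.795 bits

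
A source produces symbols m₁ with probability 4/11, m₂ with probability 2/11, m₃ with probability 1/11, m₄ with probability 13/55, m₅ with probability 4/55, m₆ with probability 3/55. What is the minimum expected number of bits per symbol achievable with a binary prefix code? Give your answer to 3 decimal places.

Repeatedly combine the two least-probable nodes; the expected code length is the sum of the merged weights.
merge 3/55 + 4/55 → 7/55
merge 1/11 + 7/55 → 12/55
merge 2/11 + 12/55 → 2/5
merge 13/55 + 4/11 → 3/5
merge 2/5 + 3/5 → 1
L = 7/55 + 12/55 + 2/5 + 3/5 + 1 = 129/55 ≈ 2.345 bits/symbol.

2.345 bits/symbol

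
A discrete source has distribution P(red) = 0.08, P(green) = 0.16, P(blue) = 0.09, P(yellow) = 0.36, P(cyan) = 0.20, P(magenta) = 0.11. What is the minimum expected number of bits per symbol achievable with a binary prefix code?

Repeatedly combine the two least-probable nodes; the expected code length is the sum of the merged weights.
merge 2/25 + 9/100 → 17/100
merge 11/100 + 4/25 → 27/100
merge 17/100 + 1/5 → 37/100
merge 27/100 + 9/25 → 63/100
merge 37/100 + 63/100 → 1
L = 17/100 + 27/100 + 37/100 + 63/100 + 1 = 61/25 = 2.44 bits/symbol.

2.44 bits/symbol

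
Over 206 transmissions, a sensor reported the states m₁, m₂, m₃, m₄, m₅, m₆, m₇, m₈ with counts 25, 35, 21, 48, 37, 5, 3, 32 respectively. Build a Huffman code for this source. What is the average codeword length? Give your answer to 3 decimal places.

2.767 bits/symbol

Probabilities are the counts divided by 206.
Repeatedly combine the two least-probable nodes; the expected code length is the sum of the merged weights.
merge 3/206 + 5/206 → 4/103
merge 4/103 + 21/206 → 29/206
merge 25/206 + 29/206 → 27/103
merge 16/103 + 35/206 → 67/206
merge 37/206 + 24/103 → 85/206
merge 27/103 + 67/206 → 121/206
merge 85/206 + 121/206 → 1
L = 4/103 + 29/206 + 27/103 + 67/206 + 85/206 + 121/206 + 1 = 285/103 ≈ 2.767 bits/symbol.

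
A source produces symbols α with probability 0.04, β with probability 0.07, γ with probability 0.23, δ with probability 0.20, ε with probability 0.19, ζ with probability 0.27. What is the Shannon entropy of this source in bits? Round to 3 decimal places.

H = −Σ pᵢ log₂ pᵢ.
−0.04·log₂(0.04) = 0.1858
−0.07·log₂(0.07) = 0.2686
−0.23·log₂(0.23) = 0.4877
−0.20·log₂(0.20) = 0.4644
−0.19·log₂(0.19) = 0.4552
−0.27·log₂(0.27) = 0.5100
Sum ≈ 2.3716 → 2.372 bits.

2.372 bits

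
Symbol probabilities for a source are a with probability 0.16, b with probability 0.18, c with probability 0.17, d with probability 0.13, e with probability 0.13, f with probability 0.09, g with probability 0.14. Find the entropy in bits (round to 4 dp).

H = −Σ pᵢ log₂ pᵢ.
−0.16·log₂(0.16) = 0.4230
−0.18·log₂(0.18) = 0.4453
−0.17·log₂(0.17) = 0.4346
−0.13·log₂(0.13) = 0.3826
−0.13·log₂(0.13) = 0.3826
−0.09·log₂(0.09) = 0.3127
−0.14·log₂(0.14) = 0.3971
Sum ≈ 2.7780 → 2.7780 bits.

2.7780 bits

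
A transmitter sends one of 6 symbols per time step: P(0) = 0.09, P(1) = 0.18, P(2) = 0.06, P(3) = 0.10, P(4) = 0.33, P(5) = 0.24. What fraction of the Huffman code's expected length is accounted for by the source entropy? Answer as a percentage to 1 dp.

98.2%

Entropy H = −Σ p log₂ p ≈ 2.3556 bits.
Huffman merges: 3/50+9/100→3/20; 1/10+3/20→1/4; 9/50+6/25→21/50; 1/4+33/100→29/50; 21/50+29/50→1. L = 12/5 ≈ 2.4000.
Efficiency = H/L = 2.3556/2.4000 = 98.2%.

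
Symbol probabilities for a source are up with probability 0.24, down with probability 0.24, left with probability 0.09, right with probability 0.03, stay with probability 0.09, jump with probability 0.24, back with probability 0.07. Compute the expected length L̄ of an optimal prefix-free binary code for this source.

Repeatedly combine the two least-probable nodes; the expected code length is the sum of the merged weights.
merge 3/100 + 7/100 → 1/10
merge 9/100 + 9/100 → 9/50
merge 1/10 + 9/50 → 7/25
merge 6/25 + 6/25 → 12/25
merge 6/25 + 7/25 → 13/25
merge 12/25 + 13/25 → 1
L = 1/10 + 9/50 + 7/25 + 12/25 + 13/25 + 1 = 64/25 = 2.56 bits/symbol.

2.56 bits/symbol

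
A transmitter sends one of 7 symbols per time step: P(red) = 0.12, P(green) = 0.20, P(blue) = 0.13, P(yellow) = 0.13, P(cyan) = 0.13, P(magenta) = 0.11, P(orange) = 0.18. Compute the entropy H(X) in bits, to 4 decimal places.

H = −Σ pᵢ log₂ pᵢ.
−0.12·log₂(0.12) = 0.3671
−0.20·log₂(0.20) = 0.4644
−0.13·log₂(0.13) = 0.3826
−0.13·log₂(0.13) = 0.3826
−0.13·log₂(0.13) = 0.3826
−0.11·log₂(0.11) = 0.3503
−0.18·log₂(0.18) = 0.4453
Sum ≈ 2.7750 → 2.7750 bits.

2.7750 bits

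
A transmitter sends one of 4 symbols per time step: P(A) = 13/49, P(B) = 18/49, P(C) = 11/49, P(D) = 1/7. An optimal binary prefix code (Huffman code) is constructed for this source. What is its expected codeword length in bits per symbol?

Repeatedly combine the two least-probable nodes; the expected code length is the sum of the merged weights.
merge 1/7 + 11/49 → 18/49
merge 13/49 + 18/49 → 31/49
merge 18/49 + 31/49 → 1
L = 18/49 + 31/49 + 1 = 2 bits/symbol.

2 bits/symbol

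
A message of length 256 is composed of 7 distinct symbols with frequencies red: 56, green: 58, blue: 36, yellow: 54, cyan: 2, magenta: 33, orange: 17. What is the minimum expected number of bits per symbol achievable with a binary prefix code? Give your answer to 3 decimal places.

Probabilities are the counts divided by 256.
Repeatedly combine the two least-probable nodes; the expected code length is the sum of the merged weights.
merge 1/128 + 17/256 → 19/256
merge 19/256 + 33/256 → 13/64
merge 9/64 + 13/64 → 11/32
merge 27/128 + 7/32 → 55/128
merge 29/128 + 11/32 → 73/128
merge 55/128 + 73/128 → 1
L = 19/256 + 13/64 + 11/32 + 55/128 + 73/128 + 1 = 671/256 ≈ 2.621 bits/symbol.

2.621 bits/symbol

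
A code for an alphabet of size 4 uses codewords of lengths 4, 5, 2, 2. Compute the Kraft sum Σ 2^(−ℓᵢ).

With common denominator 2^5 = 32: Σ 2^(−ℓᵢ) = 2/32 + 1/32 + 8/32 + 8/32 = 19/32 = 0.59375.

0.59375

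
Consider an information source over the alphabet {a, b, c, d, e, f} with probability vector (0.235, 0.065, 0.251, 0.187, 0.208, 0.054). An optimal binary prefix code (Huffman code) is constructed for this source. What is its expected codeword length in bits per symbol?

Repeatedly combine the two least-probable nodes; the expected code length is the sum of the merged weights.
merge 27/500 + 13/200 → 119/1000
merge 119/1000 + 187/1000 → 153/500
merge 26/125 + 47/200 → 443/1000
merge 251/1000 + 153/500 → 557/1000
merge 443/1000 + 557/1000 → 1
L = 119/1000 + 153/500 + 443/1000 + 557/1000 + 1 = 97/40 = 2.425 bits/symbol.

2.425 bits/symbol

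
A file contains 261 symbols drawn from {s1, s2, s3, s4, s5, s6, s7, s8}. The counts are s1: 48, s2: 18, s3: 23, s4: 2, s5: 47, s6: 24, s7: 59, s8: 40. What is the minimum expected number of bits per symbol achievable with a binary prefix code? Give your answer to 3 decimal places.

2.831 bits/symbol

Probabilities are the counts divided by 261.
Repeatedly combine the two least-probable nodes; the expected code length is the sum of the merged weights.
merge 2/261 + 2/29 → 20/261
merge 20/261 + 23/261 → 43/261
merge 8/87 + 40/261 → 64/261
merge 43/261 + 47/261 → 10/29
merge 16/87 + 59/261 → 107/261
merge 64/261 + 10/29 → 154/261
merge 107/261 + 154/261 → 1
L = 20/261 + 43/261 + 64/261 + 10/29 + 107/261 + 154/261 + 1 = 739/261 ≈ 2.831 bits/symbol.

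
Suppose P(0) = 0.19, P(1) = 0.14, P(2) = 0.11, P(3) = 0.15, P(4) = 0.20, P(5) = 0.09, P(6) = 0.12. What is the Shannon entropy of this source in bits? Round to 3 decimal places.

H = −Σ pᵢ log₂ pᵢ.
−0.19·log₂(0.19) = 0.4552
−0.14·log₂(0.14) = 0.3971
−0.11·log₂(0.11) = 0.3503
−0.15·log₂(0.15) = 0.4105
−0.20·log₂(0.20) = 0.4644
−0.09·log₂(0.09) = 0.3127
−0.12·log₂(0.12) = 0.3671
Sum ≈ 2.7573 → 2.757 bits.

2.757 bits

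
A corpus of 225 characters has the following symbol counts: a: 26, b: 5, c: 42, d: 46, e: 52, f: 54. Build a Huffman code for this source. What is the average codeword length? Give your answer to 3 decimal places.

2.462 bits/symbol

Probabilities are the counts divided by 225.
Repeatedly combine the two least-probable nodes; the expected code length is the sum of the merged weights.
merge 1/45 + 26/225 → 31/225
merge 31/225 + 14/75 → 73/225
merge 46/225 + 52/225 → 98/225
merge 6/25 + 73/225 → 127/225
merge 98/225 + 127/225 → 1
L = 31/225 + 73/225 + 98/225 + 127/225 + 1 = 554/225 ≈ 2.462 bits/symbol.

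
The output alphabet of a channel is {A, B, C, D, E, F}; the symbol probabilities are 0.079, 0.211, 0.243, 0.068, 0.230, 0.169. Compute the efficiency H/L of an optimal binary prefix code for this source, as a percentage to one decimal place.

99.2%

Entropy H = −Σ p log₂ p ≈ 2.4437 bits.
Huffman merges: 17/250+79/1000→147/1000; 147/1000+169/1000→79/250; 211/1000+23/100→441/1000; 243/1000+79/250→559/1000; 441/1000+559/1000→1. L = 2463/1000 ≈ 2.4630.
Efficiency = H/L = 2.4437/2.4630 = 99.2%.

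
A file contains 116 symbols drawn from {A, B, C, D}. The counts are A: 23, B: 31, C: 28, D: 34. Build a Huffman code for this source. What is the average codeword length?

Probabilities are the counts divided by 116.
Repeatedly combine the two least-probable nodes; the expected code length is the sum of the merged weights.
merge 23/116 + 7/29 → 51/116
merge 31/116 + 17/58 → 65/116
merge 51/116 + 65/116 → 1
L = 51/116 + 65/116 + 1 = 2 bits/symbol.

2 bits/symbol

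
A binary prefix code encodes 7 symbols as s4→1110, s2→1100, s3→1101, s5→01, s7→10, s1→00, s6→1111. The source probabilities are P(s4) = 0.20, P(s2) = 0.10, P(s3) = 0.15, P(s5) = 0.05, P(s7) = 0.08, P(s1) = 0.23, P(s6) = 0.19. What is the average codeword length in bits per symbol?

3.28 bits/symbol

L̄ = Σ pᵢ·ℓᵢ = 0.20·4 + 0.10·4 + 0.15·4 + 0.05·2 + 0.08·2 + 0.23·2 + 0.19·4 = 3.28 bits/symbol.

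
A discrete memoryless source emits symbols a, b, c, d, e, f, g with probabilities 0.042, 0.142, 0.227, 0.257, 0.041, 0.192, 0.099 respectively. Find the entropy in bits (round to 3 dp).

H = −Σ pᵢ log₂ pᵢ.
−0.042·log₂(0.042) = 0.1921
−0.142·log₂(0.142) = 0.3999
−0.227·log₂(0.227) = 0.4856
−0.257·log₂(0.257) = 0.5038
−0.041·log₂(0.041) = 0.1889
−0.192·log₂(0.192) = 0.4571
−0.099·log₂(0.099) = 0.3303
Sum ≈ 2.5577 → 2.558 bits.

2.558 bits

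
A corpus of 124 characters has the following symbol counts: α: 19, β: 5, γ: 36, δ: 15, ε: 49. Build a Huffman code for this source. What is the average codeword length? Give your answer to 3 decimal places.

Probabilities are the counts divided by 124.
Repeatedly combine the two least-probable nodes; the expected code length is the sum of the merged weights.
merge 5/124 + 15/124 → 5/31
merge 19/124 + 5/31 → 39/124
merge 9/31 + 39/124 → 75/124
merge 49/124 + 75/124 → 1
L = 5/31 + 39/124 + 75/124 + 1 = 129/62 ≈ 2.081 bits/symbol.

2.081 bits/symbol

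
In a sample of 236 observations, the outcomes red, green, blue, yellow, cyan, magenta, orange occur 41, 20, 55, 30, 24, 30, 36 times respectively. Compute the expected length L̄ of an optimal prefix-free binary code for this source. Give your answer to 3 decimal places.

2.767 bits/symbol

Probabilities are the counts divided by 236.
Repeatedly combine the two least-probable nodes; the expected code length is the sum of the merged weights.
merge 5/59 + 6/59 → 11/59
merge 15/118 + 15/118 → 15/59
merge 9/59 + 41/236 → 77/236
merge 11/59 + 55/236 → 99/236
merge 15/59 + 77/236 → 137/236
merge 99/236 + 137/236 → 1
L = 11/59 + 15/59 + 77/236 + 99/236 + 137/236 + 1 = 653/236 ≈ 2.767 bits/symbol.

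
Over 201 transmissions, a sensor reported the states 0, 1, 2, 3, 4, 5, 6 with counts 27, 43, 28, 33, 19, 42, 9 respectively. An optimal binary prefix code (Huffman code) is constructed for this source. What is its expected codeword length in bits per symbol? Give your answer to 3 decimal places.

Probabilities are the counts divided by 201.
Repeatedly combine the two least-probable nodes; the expected code length is the sum of the merged weights.
merge 3/67 + 19/201 → 28/201
merge 9/67 + 28/201 → 55/201
merge 28/201 + 11/67 → 61/201
merge 14/67 + 43/201 → 85/201
merge 55/201 + 61/201 → 116/201
merge 85/201 + 116/201 → 1
L = 28/201 + 55/201 + 61/201 + 85/201 + 116/201 + 1 = 182/67 ≈ 2.716 bits/symbol.

2.716 bits/symbol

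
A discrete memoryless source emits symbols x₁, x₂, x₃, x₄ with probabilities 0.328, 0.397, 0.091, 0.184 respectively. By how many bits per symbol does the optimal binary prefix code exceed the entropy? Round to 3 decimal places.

0.057 bits

Entropy H = −Σ p log₂ p ≈ 1.8207 bits.
Huffman merges: 91/1000+23/125→11/40; 11/40+41/125→603/1000; 397/1000+603/1000→1. L = 939/500 ≈ 1.8780.
L − H = 1.8780 − 1.8207 = 0.057 bits.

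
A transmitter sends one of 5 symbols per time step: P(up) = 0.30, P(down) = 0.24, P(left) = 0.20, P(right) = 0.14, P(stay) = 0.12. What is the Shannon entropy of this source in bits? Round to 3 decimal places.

2.244 bits

H = −Σ pᵢ log₂ pᵢ.
−0.30·log₂(0.30) = 0.5211
−0.24·log₂(0.24) = 0.4941
−0.20·log₂(0.20) = 0.4644
−0.14·log₂(0.14) = 0.3971
−0.12·log₂(0.12) = 0.3671
Sum ≈ 2.2438 → 2.244 bits.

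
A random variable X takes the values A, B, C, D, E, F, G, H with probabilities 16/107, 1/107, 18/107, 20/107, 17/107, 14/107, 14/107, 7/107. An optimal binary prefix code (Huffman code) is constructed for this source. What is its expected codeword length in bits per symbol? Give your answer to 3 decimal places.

2.888 bits/symbol

Repeatedly combine the two least-probable nodes; the expected code length is the sum of the merged weights.
merge 1/107 + 7/107 → 8/107
merge 8/107 + 14/107 → 22/107
merge 14/107 + 16/107 → 30/107
merge 17/107 + 18/107 → 35/107
merge 20/107 + 22/107 → 42/107
merge 30/107 + 35/107 → 65/107
merge 42/107 + 65/107 → 1
L = 8/107 + 22/107 + 30/107 + 35/107 + 42/107 + 65/107 + 1 = 309/107 ≈ 2.888 bits/symbol.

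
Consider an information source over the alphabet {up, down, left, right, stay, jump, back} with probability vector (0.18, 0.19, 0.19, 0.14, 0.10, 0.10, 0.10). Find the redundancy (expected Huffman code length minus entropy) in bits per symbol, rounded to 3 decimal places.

Entropy H = −Σ p log₂ p ≈ 2.7494 bits.
Huffman merges: 1/10+1/10→1/5; 1/10+7/50→6/25; 9/50+19/100→37/100; 19/100+1/5→39/100; 6/25+37/100→61/100; 39/100+61/100→1. L = 281/100 ≈ 2.8100.
L − H = 2.8100 − 2.7494 = 0.061 bits.

0.061 bits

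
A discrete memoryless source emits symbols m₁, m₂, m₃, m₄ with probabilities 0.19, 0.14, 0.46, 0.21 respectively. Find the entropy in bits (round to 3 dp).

H = −Σ pᵢ log₂ pᵢ.
−0.19·log₂(0.19) = 0.4552
−0.14·log₂(0.14) = 0.3971
−0.46·log₂(0.46) = 0.5153
−0.21·log₂(0.21) = 0.4728
Sum ≈ 1.8405 → 1.840 bits.

1.840 bits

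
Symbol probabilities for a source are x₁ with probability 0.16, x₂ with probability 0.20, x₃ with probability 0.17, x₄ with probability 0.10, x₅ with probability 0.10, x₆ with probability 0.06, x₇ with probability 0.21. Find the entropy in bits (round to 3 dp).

H = −Σ pᵢ log₂ pᵢ.
−0.16·log₂(0.16) = 0.4230
−0.20·log₂(0.20) = 0.4644
−0.17·log₂(0.17) = 0.4346
−0.10·log₂(0.10) = 0.3322
−0.10·log₂(0.10) = 0.3322
−0.06·log₂(0.06) = 0.2435
−0.21·log₂(0.21) = 0.4728
Sum ≈ 2.7027 → 2.703 bits.

2.703 bits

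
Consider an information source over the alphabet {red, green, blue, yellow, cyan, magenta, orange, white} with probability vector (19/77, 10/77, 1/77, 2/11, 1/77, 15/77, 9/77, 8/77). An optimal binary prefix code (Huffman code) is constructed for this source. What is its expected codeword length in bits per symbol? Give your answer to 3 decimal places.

2.714 bits/symbol

Repeatedly combine the two least-probable nodes; the expected code length is the sum of the merged weights.
merge 1/77 + 1/77 → 2/77
merge 2/77 + 8/77 → 10/77
merge 9/77 + 10/77 → 19/77
merge 10/77 + 2/11 → 24/77
merge 15/77 + 19/77 → 34/77
merge 19/77 + 24/77 → 43/77
merge 34/77 + 43/77 → 1
L = 2/77 + 10/77 + 19/77 + 24/77 + 34/77 + 43/77 + 1 = 19/7 ≈ 2.714 bits/symbol.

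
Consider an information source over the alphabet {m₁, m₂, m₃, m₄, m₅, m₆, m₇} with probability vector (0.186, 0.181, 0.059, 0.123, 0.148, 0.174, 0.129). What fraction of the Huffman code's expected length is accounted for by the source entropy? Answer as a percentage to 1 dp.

97.3%

Entropy H = −Σ p log₂ p ≈ 2.7385 bits.
Huffman merges: 59/1000+123/1000→91/500; 129/1000+37/250→277/1000; 87/500+181/1000→71/200; 91/500+93/500→46/125; 277/1000+71/200→79/125; 46/125+79/125→1. L = 1407/500 ≈ 2.8140.
Efficiency = H/L = 2.7385/2.8140 = 97.3%.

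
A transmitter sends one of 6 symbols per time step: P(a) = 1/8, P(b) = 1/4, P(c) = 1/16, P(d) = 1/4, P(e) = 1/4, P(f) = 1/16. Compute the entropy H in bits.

Each probability is a power of 1/2, so log₂(1/p) is an integer.
H = Σ p·log₂(1/p) = 1/8·3 + 1/4·2 + 1/16·4 + 1/4·2 + 1/4·2 + 1/16·4 = 2.375 bits.

2.375 bits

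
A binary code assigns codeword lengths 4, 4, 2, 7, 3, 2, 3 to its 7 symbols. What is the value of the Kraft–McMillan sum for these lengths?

With common denominator 2^7 = 128: Σ 2^(−ℓᵢ) = 8/128 + 8/128 + 32/128 + 1/128 + 16/128 + 32/128 + 16/128 = 113/128 = 0.8828125.

0.8828125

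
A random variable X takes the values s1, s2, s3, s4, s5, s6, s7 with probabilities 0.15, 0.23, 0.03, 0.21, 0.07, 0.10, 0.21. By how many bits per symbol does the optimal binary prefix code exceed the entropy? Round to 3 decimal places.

Entropy H = −Σ p log₂ p ≈ 2.5964 bits.
Huffman merges: 3/100+7/100→1/10; 1/10+1/10→1/5; 3/20+1/5→7/20; 21/100+21/100→21/50; 23/100+7/20→29/50; 21/50+29/50→1. L = 53/20 ≈ 2.6500.
L − H = 2.6500 − 2.5964 = 0.054 bits.

0.054 bits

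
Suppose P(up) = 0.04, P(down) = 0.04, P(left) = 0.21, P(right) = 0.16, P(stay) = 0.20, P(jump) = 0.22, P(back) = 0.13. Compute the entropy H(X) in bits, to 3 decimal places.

2.595 bits

H = −Σ pᵢ log₂ pᵢ.
−0.04·log₂(0.04) = 0.1858
−0.04·log₂(0.04) = 0.1858
−0.21·log₂(0.21) = 0.4728
−0.16·log₂(0.16) = 0.4230
−0.20·log₂(0.20) = 0.4644
−0.22·log₂(0.22) = 0.4806
−0.13·log₂(0.13) = 0.3826
Sum ≈ 2.5950 → 2.595 bits.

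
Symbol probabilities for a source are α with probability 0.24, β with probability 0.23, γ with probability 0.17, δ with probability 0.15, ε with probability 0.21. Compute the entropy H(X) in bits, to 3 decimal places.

H = −Σ pᵢ log₂ pᵢ.
−0.24·log₂(0.24) = 0.4941
−0.23·log₂(0.23) = 0.4877
−0.17·log₂(0.17) = 0.4346
−0.15·log₂(0.15) = 0.4105
−0.21·log₂(0.21) = 0.4728
Sum ≈ 2.2998 → 2.300 bits.

2.300 bits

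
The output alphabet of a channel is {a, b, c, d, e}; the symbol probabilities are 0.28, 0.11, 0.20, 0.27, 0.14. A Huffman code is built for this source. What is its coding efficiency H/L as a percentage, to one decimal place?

Entropy H = −Σ p log₂ p ≈ 2.2360 bits.
Huffman merges: 11/100+7/50→1/4; 1/5+1/4→9/20; 27/100+7/25→11/20; 9/20+11/20→1. L = 9/4 ≈ 2.2500.
Efficiency = H/L = 2.2360/2.2500 = 99.4%.

99.4%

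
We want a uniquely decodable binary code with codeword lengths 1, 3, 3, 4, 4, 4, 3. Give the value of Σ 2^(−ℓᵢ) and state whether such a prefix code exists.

1.0625; no

With common denominator 2^4 = 16: Σ 2^(−ℓᵢ) = 8/16 + 2/16 + 2/16 + 1/16 + 1/16 + 1/16 + 2/16 = 17/16 = 1.0625.
Kraft's inequality requires Σ ≤ 1; here Σ = 1.0625 > 1, so no such prefix code exists.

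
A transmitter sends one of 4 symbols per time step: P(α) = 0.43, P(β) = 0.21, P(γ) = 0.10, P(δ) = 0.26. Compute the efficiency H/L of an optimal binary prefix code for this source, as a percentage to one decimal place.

97.5%

Entropy H = −Σ p log₂ p ≈ 1.8339 bits.
Huffman merges: 1/10+21/100→31/100; 13/50+31/100→57/100; 43/100+57/100→1. L = 47/25 ≈ 1.8800.
Efficiency = H/L = 1.8339/1.8800 = 97.5%.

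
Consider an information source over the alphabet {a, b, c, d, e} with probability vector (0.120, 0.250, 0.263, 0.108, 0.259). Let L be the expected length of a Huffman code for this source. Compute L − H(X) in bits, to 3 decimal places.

Entropy H = −Σ p log₂ p ≈ 2.2254 bits.
Huffman merges: 27/250+3/25→57/250; 57/250+1/4→239/500; 259/1000+263/1000→261/500; 239/500+261/500→1. L = 557/250 ≈ 2.2280.
L − H = 2.2280 − 2.2254 = 0.003 bits.

0.003 bits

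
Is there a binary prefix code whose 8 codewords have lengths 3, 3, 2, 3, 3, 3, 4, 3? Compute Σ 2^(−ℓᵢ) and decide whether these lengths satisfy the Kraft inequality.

With common denominator 2^4 = 16: Σ 2^(−ℓᵢ) = 2/16 + 2/16 + 4/16 + 2/16 + 2/16 + 2/16 + 1/16 + 2/16 = 17/16 = 1.0625.
Kraft's inequality requires Σ ≤ 1; here Σ = 1.0625 > 1, so no such prefix code exists.

1.0625; no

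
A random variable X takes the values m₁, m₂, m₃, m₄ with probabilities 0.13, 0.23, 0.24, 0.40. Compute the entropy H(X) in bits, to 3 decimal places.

1.893 bits

H = −Σ pᵢ log₂ pᵢ.
−0.13·log₂(0.13) = 0.3826
−0.23·log₂(0.23) = 0.4877
−0.24·log₂(0.24) = 0.4941
−0.40·log₂(0.40) = 0.5288
Sum ≈ 1.8932 → 1.893 bits.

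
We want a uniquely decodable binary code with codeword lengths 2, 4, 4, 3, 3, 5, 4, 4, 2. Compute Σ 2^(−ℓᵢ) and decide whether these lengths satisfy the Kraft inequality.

With common denominator 2^5 = 32: Σ 2^(−ℓᵢ) = 8/32 + 2/32 + 2/32 + 4/32 + 4/32 + 1/32 + 2/32 + 2/32 + 8/32 = 33/32 = 1.03125.
Kraft's inequality requires Σ ≤ 1; here Σ = 1.03125 > 1, so no such prefix code exists.

1.03125; no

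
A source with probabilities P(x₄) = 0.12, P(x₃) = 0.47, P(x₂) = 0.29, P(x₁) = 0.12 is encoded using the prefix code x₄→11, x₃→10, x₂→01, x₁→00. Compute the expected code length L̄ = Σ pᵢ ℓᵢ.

2 bits/symbol

L̄ = Σ pᵢ·ℓᵢ = 0.12·2 + 0.47·2 + 0.29·2 + 0.12·2 = 2 bits/symbol.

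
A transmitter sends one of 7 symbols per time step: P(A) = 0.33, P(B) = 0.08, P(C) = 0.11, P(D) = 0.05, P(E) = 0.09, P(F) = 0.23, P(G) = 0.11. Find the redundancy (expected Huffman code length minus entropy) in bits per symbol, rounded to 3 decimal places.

Entropy H = −Σ p log₂ p ≈ 2.5363 bits.
Huffman merges: 1/20+2/25→13/100; 9/100+11/100→1/5; 11/100+13/100→6/25; 1/5+23/100→43/100; 6/25+33/100→57/100; 43/100+57/100→1. L = 257/100 ≈ 2.5700.
L − H = 2.5700 − 2.5363 = 0.034 bits.

0.034 bits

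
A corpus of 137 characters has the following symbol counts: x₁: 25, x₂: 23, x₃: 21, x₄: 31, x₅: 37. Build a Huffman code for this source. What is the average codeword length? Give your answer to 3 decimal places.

2.321 bits/symbol

Probabilities are the counts divided by 137.
Repeatedly combine the two least-probable nodes; the expected code length is the sum of the merged weights.
merge 21/137 + 23/137 → 44/137
merge 25/137 + 31/137 → 56/137
merge 37/137 + 44/137 → 81/137
merge 56/137 + 81/137 → 1
L = 44/137 + 56/137 + 81/137 + 1 = 318/137 ≈ 2.321 bits/symbol.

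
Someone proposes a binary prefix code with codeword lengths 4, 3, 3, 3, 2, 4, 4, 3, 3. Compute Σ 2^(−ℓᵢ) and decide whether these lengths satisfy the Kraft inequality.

1.0625; no

With common denominator 2^4 = 16: Σ 2^(−ℓᵢ) = 1/16 + 2/16 + 2/16 + 2/16 + 4/16 + 1/16 + 1/16 + 2/16 + 2/16 = 17/16 = 1.0625.
Kraft's inequality requires Σ ≤ 1; here Σ = 1.0625 > 1, so no such prefix code exists.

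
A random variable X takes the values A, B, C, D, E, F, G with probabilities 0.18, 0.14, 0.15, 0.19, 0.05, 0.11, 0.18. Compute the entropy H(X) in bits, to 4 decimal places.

2.7199 bits

H = −Σ pᵢ log₂ pᵢ.
−0.18·log₂(0.18) = 0.4453
−0.14·log₂(0.14) = 0.3971
−0.15·log₂(0.15) = 0.4105
−0.19·log₂(0.19) = 0.4552
−0.05·log₂(0.05) = 0.2161
−0.11·log₂(0.11) = 0.3503
−0.18·log₂(0.18) = 0.4453
Sum ≈ 2.7199 → 2.7199 bits.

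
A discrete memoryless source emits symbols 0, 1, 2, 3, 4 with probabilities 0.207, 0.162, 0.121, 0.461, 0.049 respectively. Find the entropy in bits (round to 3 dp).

H = −Σ pᵢ log₂ pᵢ.
−0.207·log₂(0.207) = 0.4704
−0.162·log₂(0.162) = 0.4254
−0.121·log₂(0.121) = 0.3687
−0.461·log₂(0.461) = 0.5150
−0.049·log₂(0.049) = 0.2132
Sum ≈ 1.9927 → 1.993 bits.

1.993 bits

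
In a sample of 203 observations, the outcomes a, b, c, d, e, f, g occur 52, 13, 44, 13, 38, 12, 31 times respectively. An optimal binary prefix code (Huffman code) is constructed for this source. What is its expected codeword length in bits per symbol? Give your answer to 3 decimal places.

Probabilities are the counts divided by 203.
Repeatedly combine the two least-probable nodes; the expected code length is the sum of the merged weights.
merge 12/203 + 13/203 → 25/203
merge 13/203 + 25/203 → 38/203
merge 31/203 + 38/203 → 69/203
merge 38/203 + 44/203 → 82/203
merge 52/203 + 69/203 → 121/203
merge 82/203 + 121/203 → 1
L = 25/203 + 38/203 + 69/203 + 82/203 + 121/203 + 1 = 538/203 ≈ 2.650 bits/symbol.

2.650 bits/symbol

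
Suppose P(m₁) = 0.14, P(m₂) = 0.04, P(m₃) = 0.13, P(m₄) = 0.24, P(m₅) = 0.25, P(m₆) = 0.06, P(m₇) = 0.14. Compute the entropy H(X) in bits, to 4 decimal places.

2.6003 bits

H = −Σ pᵢ log₂ pᵢ.
−0.14·log₂(0.14) = 0.3971
−0.04·log₂(0.04) = 0.1858
−0.13·log₂(0.13) = 0.3826
−0.24·log₂(0.24) = 0.4941
−0.25·log₂(0.25) = 0.5000
−0.06·log₂(0.06) = 0.2435
−0.14·log₂(0.14) = 0.3971
Sum ≈ 2.6003 → 2.6003 bits.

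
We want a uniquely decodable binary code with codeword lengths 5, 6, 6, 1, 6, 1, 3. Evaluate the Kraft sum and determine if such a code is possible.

1.203125; no

With common denominator 2^6 = 64: Σ 2^(−ℓᵢ) = 2/64 + 1/64 + 1/64 + 32/64 + 1/64 + 32/64 + 8/64 = 77/64 = 1.203125.
Kraft's inequality requires Σ ≤ 1; here Σ = 1.203125 > 1, so no such prefix code exists.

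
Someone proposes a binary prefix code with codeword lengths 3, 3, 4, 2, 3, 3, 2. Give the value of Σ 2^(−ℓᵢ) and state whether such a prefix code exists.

1.0625; no

With common denominator 2^4 = 16: Σ 2^(−ℓᵢ) = 2/16 + 2/16 + 1/16 + 4/16 + 2/16 + 2/16 + 4/16 = 17/16 = 1.0625.
Kraft's inequality requires Σ ≤ 1; here Σ = 1.0625 > 1, so no such prefix code exists.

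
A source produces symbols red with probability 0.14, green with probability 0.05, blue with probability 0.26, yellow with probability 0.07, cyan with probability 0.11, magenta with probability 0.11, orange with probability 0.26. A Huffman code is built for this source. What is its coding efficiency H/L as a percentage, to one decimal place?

99.7%

Entropy H = −Σ p log₂ p ≈ 2.5929 bits.
Huffman merges: 1/20+7/100→3/25; 11/100+11/100→11/50; 3/25+7/50→13/50; 11/50+13/50→12/25; 13/50+13/50→13/25; 12/25+13/25→1. L = 13/5 ≈ 2.6000.
Efficiency = H/L = 2.5929/2.6000 = 99.7%.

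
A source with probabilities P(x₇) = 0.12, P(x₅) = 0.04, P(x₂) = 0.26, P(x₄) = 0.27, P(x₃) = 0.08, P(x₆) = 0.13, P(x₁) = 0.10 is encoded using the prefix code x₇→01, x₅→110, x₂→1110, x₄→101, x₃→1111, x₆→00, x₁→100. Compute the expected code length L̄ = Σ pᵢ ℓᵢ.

L̄ = Σ pᵢ·ℓᵢ = 0.12·2 + 0.04·3 + 0.26·4 + 0.27·3 + 0.08·4 + 0.13·2 + 0.10·3 = 3.09 bits/symbol.

3.09 bits/symbol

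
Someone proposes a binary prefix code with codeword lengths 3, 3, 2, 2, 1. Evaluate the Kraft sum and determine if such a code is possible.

1.25; no

With common denominator 2^3 = 8: Σ 2^(−ℓᵢ) = 1/8 + 1/8 + 2/8 + 2/8 + 4/8 = 10/8 = 1.25.
Kraft's inequality requires Σ ≤ 1; here Σ = 1.25 > 1, so no such prefix code exists.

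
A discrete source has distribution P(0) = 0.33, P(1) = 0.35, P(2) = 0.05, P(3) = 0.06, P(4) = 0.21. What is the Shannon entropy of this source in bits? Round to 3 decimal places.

H = −Σ pᵢ log₂ pᵢ.
−0.33·log₂(0.33) = 0.5278
−0.35·log₂(0.35) = 0.5301
−0.05·log₂(0.05) = 0.2161
−0.06·log₂(0.06) = 0.2435
−0.21·log₂(0.21) = 0.4728
Sum ≈ 1.9904 → 1.990 bits.

1.990 bits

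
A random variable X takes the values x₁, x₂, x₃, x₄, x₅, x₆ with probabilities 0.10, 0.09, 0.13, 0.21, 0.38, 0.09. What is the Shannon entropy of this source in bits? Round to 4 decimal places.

H = −Σ pᵢ log₂ pᵢ.
−0.10·log₂(0.10) = 0.3322
−0.09·log₂(0.09) = 0.3127
−0.13·log₂(0.13) = 0.3826
−0.21·log₂(0.21) = 0.4728
−0.38·log₂(0.38) = 0.5305
−0.09·log₂(0.09) = 0.3127
Sum ≈ 2.3434 → 2.3434 bits.

2.3434 bits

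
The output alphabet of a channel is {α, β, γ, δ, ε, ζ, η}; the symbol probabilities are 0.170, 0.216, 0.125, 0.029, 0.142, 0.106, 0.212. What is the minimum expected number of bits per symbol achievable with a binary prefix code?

Repeatedly combine the two least-probable nodes; the expected code length is the sum of the merged weights.
merge 29/1000 + 53/500 → 27/200
merge 1/8 + 27/200 → 13/50
merge 71/500 + 17/100 → 39/125
merge 53/250 + 27/125 → 107/250
merge 13/50 + 39/125 → 143/250
merge 107/250 + 143/250 → 1
L = 27/200 + 13/50 + 39/125 + 107/250 + 143/250 + 1 = 2707/1000 = 2.707 bits/symbol.

2.707 bits/symbol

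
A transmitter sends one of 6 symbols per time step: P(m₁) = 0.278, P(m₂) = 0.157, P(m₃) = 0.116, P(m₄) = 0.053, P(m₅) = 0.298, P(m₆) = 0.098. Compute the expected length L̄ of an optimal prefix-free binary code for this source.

Repeatedly combine the two least-probable nodes; the expected code length is the sum of the merged weights.
merge 53/1000 + 49/500 → 151/1000
merge 29/250 + 151/1000 → 267/1000
merge 157/1000 + 267/1000 → 53/125
merge 139/500 + 149/500 → 72/125
merge 53/125 + 72/125 → 1
L = 151/1000 + 267/1000 + 53/125 + 72/125 + 1 = 1209/500 = 2.418 bits/symbol.

2.418 bits/symbol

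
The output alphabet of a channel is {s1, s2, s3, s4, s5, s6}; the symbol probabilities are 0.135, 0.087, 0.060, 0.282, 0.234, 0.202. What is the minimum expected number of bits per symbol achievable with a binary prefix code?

Repeatedly combine the two least-probable nodes; the expected code length is the sum of the merged weights.
merge 3/50 + 87/1000 → 147/1000
merge 27/200 + 147/1000 → 141/500
merge 101/500 + 117/500 → 109/250
merge 141/500 + 141/500 → 141/250
merge 109/250 + 141/250 → 1
L = 147/1000 + 141/500 + 109/250 + 141/250 + 1 = 2429/1000 = 2.429 bits/symbol.

2.429 bits/symbol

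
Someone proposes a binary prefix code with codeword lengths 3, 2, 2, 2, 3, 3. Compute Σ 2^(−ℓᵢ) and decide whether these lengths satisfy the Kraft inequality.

1.125; no

With common denominator 2^3 = 8: Σ 2^(−ℓᵢ) = 1/8 + 2/8 + 2/8 + 2/8 + 1/8 + 1/8 = 9/8 = 1.125.
Kraft's inequality requires Σ ≤ 1; here Σ = 1.125 > 1, so no such prefix code exists.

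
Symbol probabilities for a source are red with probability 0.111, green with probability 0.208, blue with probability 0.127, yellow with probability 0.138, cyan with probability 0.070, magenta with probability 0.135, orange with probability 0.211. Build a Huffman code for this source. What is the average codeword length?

Repeatedly combine the two least-probable nodes; the expected code length is the sum of the merged weights.
merge 7/100 + 111/1000 → 181/1000
merge 127/1000 + 27/200 → 131/500
merge 69/500 + 181/1000 → 319/1000
merge 26/125 + 211/1000 → 419/1000
merge 131/500 + 319/1000 → 581/1000
merge 419/1000 + 581/1000 → 1
L = 181/1000 + 131/500 + 319/1000 + 419/1000 + 581/1000 + 1 = 1381/500 = 2.762 bits/symbol.

2.762 bits/symbol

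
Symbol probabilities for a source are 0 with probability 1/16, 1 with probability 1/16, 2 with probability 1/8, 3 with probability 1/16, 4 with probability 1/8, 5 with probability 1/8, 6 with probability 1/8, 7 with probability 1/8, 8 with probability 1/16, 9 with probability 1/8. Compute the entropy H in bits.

Each probability is a power of 1/2, so log₂(1/p) is an integer.
H = Σ p·log₂(1/p) = 1/16·4 + 1/16·4 + 1/8·3 + 1/16·4 + 1/8·3 + 1/8·3 + 1/8·3 + 1/8·3 + 1/16·4 + 1/8·3 = 3.25 bits.

3.25 bits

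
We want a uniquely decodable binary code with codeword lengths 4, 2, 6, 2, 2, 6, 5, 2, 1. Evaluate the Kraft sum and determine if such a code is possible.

1.625; no

With common denominator 2^6 = 64: Σ 2^(−ℓᵢ) = 4/64 + 16/64 + 1/64 + 16/64 + 16/64 + 1/64 + 2/64 + 16/64 + 32/64 = 104/64 = 1.625.
Kraft's inequality requires Σ ≤ 1; here Σ = 1.625 > 1, so no such prefix code exists.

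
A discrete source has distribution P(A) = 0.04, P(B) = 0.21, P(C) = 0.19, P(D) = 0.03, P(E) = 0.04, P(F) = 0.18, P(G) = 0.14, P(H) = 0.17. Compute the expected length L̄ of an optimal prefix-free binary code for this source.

2.78 bits/symbol

Repeatedly combine the two least-probable nodes; the expected code length is the sum of the merged weights.
merge 3/100 + 1/25 → 7/100
merge 1/25 + 7/100 → 11/100
merge 11/100 + 7/50 → 1/4
merge 17/100 + 9/50 → 7/20
merge 19/100 + 21/100 → 2/5
merge 1/4 + 7/20 → 3/5
merge 2/5 + 3/5 → 1
L = 7/100 + 11/100 + 1/4 + 7/20 + 2/5 + 3/5 + 1 = 139/50 = 2.78 bits/symbol.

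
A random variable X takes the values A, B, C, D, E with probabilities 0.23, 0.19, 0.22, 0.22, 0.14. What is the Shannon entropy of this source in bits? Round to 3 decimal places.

2.301 bits

H = −Σ pᵢ log₂ pᵢ.
−0.23·log₂(0.23) = 0.4877
−0.19·log₂(0.19) = 0.4552
−0.22·log₂(0.22) = 0.4806
−0.22·log₂(0.22) = 0.4806
−0.14·log₂(0.14) = 0.3971
Sum ≈ 2.3012 → 2.301 bits.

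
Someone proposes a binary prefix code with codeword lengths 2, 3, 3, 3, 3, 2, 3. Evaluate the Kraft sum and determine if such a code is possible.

1.125; no

With common denominator 2^3 = 8: Σ 2^(−ℓᵢ) = 2/8 + 1/8 + 1/8 + 1/8 + 1/8 + 2/8 + 1/8 = 9/8 = 1.125.
Kraft's inequality requires Σ ≤ 1; here Σ = 1.125 > 1, so no such prefix code exists.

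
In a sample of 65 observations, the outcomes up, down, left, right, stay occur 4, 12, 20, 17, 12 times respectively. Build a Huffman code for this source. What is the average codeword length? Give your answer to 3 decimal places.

Probabilities are the counts divided by 65.
Repeatedly combine the two least-probable nodes; the expected code length is the sum of the merged weights.
merge 4/65 + 12/65 → 16/65
merge 12/65 + 16/65 → 28/65
merge 17/65 + 4/13 → 37/65
merge 28/65 + 37/65 → 1
L = 16/65 + 28/65 + 37/65 + 1 = 146/65 ≈ 2.246 bits/symbol.

2.246 bits/symbol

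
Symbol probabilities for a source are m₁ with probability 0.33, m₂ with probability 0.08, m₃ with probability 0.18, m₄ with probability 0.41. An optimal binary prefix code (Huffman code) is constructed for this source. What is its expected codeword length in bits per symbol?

1.85 bits/symbol

Repeatedly combine the two least-probable nodes; the expected code length is the sum of the merged weights.
merge 2/25 + 9/50 → 13/50
merge 13/50 + 33/100 → 59/100
merge 41/100 + 59/100 → 1
L = 13/50 + 59/100 + 1 = 37/20 = 1.85 bits/symbol.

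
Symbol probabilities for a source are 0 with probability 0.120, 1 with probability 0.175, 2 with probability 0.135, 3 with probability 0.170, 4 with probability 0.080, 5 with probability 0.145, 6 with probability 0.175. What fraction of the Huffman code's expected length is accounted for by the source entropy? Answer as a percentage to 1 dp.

98.0%

Entropy H = −Σ p log₂ p ≈ 2.7672 bits.
Huffman merges: 2/25+3/25→1/5; 27/200+29/200→7/25; 17/100+7/40→69/200; 7/40+1/5→3/8; 7/25+69/200→5/8; 3/8+5/8→1. L = 113/40 ≈ 2.8250.
Efficiency = H/L = 2.7672/2.8250 = 98.0%.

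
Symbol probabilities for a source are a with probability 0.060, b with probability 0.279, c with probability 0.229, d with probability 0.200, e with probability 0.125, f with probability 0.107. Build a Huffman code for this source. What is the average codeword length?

Repeatedly combine the two least-probable nodes; the expected code length is the sum of the merged weights.
merge 3/50 + 107/1000 → 167/1000
merge 1/8 + 167/1000 → 73/250
merge 1/5 + 229/1000 → 429/1000
merge 279/1000 + 73/250 → 571/1000
merge 429/1000 + 571/1000 → 1
L = 167/1000 + 73/250 + 429/1000 + 571/1000 + 1 = 2459/1000 = 2.459 bits/symbol.

2.459 bits/symbol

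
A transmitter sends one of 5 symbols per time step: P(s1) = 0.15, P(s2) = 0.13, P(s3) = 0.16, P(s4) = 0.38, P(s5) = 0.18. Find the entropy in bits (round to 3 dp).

H = −Σ pᵢ log₂ pᵢ.
−0.15·log₂(0.15) = 0.4105
−0.13·log₂(0.13) = 0.3826
−0.16·log₂(0.16) = 0.4230
−0.38·log₂(0.38) = 0.5305
−0.18·log₂(0.18) = 0.4453
Sum ≈ 2.1920 → 2.192 bits.

2.192 bits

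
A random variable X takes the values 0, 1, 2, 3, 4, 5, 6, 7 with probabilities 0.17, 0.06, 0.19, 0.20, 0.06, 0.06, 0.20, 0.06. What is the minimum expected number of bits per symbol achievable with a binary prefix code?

2.84 bits/symbol

Repeatedly combine the two least-probable nodes; the expected code length is the sum of the merged weights.
merge 3/50 + 3/50 → 3/25
merge 3/50 + 3/50 → 3/25
merge 3/25 + 3/25 → 6/25
merge 17/100 + 19/100 → 9/25
merge 1/5 + 1/5 → 2/5
merge 6/25 + 9/25 → 3/5
merge 2/5 + 3/5 → 1
L = 3/25 + 3/25 + 6/25 + 9/25 + 2/5 + 3/5 + 1 = 71/25 = 2.84 bits/symbol.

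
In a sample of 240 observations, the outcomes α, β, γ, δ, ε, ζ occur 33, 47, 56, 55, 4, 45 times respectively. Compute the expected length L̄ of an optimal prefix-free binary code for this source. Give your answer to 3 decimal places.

2.496 bits/symbol

Probabilities are the counts divided by 240.
Repeatedly combine the two least-probable nodes; the expected code length is the sum of the merged weights.
merge 1/60 + 11/80 → 37/240
merge 37/240 + 3/16 → 41/120
merge 47/240 + 11/48 → 17/40
merge 7/30 + 41/120 → 23/40
merge 17/40 + 23/40 → 1
L = 37/240 + 41/120 + 17/40 + 23/40 + 1 = 599/240 ≈ 2.496 bits/symbol.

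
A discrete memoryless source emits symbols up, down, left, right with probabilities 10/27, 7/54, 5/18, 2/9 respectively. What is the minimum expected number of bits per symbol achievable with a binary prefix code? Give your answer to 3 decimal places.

1.981 bits/symbol

Repeatedly combine the two least-probable nodes; the expected code length is the sum of the merged weights.
merge 7/54 + 2/9 → 19/54
merge 5/18 + 19/54 → 17/27
merge 10/27 + 17/27 → 1
L = 19/54 + 17/27 + 1 = 107/54 ≈ 1.981 bits/symbol.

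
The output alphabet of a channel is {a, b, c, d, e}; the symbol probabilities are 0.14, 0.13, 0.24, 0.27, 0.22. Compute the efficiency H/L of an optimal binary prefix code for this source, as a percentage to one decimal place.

Entropy H = −Σ p log₂ p ≈ 2.2645 bits.
Huffman merges: 13/100+7/50→27/100; 11/50+6/25→23/50; 27/100+27/100→27/50; 23/50+27/50→1. L = 227/100 ≈ 2.2700.
Efficiency = H/L = 2.2645/2.2700 = 99.8%.

99.8%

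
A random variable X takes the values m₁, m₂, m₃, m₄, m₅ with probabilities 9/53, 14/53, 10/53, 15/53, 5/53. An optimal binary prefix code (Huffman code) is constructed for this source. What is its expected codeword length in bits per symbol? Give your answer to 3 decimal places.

Repeatedly combine the two least-probable nodes; the expected code length is the sum of the merged weights.
merge 5/53 + 9/53 → 14/53
merge 10/53 + 14/53 → 24/53
merge 14/53 + 15/53 → 29/53
merge 24/53 + 29/53 → 1
L = 14/53 + 24/53 + 29/53 + 1 = 120/53 ≈ 2.264 bits/symbol.

2.264 bits/symbol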